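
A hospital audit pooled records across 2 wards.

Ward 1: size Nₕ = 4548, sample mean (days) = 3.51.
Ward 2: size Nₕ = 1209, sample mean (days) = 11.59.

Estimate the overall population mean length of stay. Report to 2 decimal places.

N = 5757; weights Wₕ = Nₕ/N = (0.7900, 0.2100).
x̄_st = Σ Wₕ·x̄ₕ = 0.7900·3.51 + 0.2100·11.59 ≈ 5.2068...
→ 5.21.

5.21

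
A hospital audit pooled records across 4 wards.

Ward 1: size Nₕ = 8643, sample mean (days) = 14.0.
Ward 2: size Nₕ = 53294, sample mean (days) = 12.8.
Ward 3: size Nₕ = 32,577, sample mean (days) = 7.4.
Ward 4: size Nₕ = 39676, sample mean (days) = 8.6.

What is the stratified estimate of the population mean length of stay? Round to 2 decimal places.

x̄_st = (Σ Nₕx̄ₕ) / (Σ Nₕ) = (8643·14.0 + 53294·12.8 + 32577·7.4 + 39676·8.6) / 134190
= 1385448.6 / 134190 = 10.3245... → 10.32.

10.32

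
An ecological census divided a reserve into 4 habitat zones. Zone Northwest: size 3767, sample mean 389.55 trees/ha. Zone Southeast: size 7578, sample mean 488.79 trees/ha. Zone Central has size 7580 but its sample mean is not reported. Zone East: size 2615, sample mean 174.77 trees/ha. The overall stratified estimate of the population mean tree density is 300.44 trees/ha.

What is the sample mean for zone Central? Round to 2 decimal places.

N = 3767 + 7578 + 7580 + 2615 = 21540.
Overall total = μ·N = 300.44·21540 = 6471477.6.
Subtract the known strata: 3767·389.55 + 7578·488.79 + 2615·174.77 = 5628509.02.
Remaining total for zone Central: 6471477.6 − 5628509.02 = 842968.58.
Divide by its size: 842968.58 / 7580 = 111.2096... → 111.21.

111.21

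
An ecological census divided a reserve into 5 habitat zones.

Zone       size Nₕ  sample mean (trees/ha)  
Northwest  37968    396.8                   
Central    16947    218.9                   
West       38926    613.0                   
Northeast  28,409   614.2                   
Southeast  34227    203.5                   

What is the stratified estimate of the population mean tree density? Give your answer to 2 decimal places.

428.50

x̄_st = (Σ Nₕx̄ₕ) / (Σ Nₕ) = (37968·396.8 + 16947·218.9 + 38926·613.0 + 28409·614.2 + 34227·203.5) / 156477
= 67051041 / 156477 = 428.5041... → 428.50.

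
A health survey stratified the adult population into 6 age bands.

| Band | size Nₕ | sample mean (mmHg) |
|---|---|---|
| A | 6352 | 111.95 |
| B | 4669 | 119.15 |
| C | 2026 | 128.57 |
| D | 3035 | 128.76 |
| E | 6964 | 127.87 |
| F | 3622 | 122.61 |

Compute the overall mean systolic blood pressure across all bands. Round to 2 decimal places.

N = 26668; weights Wₕ = Nₕ/N = (0.2382, 0.1751, 0.0760, 0.1138, 0.2611, 0.1358).
x̄_st = Σ Wₕ·x̄ₕ = 0.2382·111.95 + 0.1751·119.15 + 0.0760·128.57 + 0.1138·128.76 + 0.2611·127.87 + 0.1358·122.61 ≈ 121.9914...
→ 121.99.

121.99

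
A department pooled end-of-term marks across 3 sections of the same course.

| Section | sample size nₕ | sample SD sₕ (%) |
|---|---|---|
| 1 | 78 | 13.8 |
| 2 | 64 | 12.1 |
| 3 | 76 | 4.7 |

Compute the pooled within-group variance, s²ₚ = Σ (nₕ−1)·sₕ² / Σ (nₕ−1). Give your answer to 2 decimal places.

118.81

Degrees of freedom: 77 + 63 + 75 = 215.
Σ(nₕ−1)sₕ² = 77·190.44 + 63·146.41 + 75·22.09 = 25544.46.
s²ₚ = 25544.46 / 215 = 118.8114... → 118.81.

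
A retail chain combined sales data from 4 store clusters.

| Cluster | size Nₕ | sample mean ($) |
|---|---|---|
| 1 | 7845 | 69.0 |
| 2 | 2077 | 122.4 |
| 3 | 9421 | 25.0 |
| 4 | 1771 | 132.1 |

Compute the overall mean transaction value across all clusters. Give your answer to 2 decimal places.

N = 7845 + 2077 + 9421 + 1771 = 21114.
Weight each subgroup mean by Nₕ/N and sum.
Σ Nₕx̄ₕ = 7845·69.0 + 2077·122.4 + 9421·25.0 + 1771·132.1 = 541305 + 254224.8 + 235525 + 233949.1 = 1265003.9.
Divide by N: 1265003.9 / 21114 = 59.9130... → 59.91.

59.91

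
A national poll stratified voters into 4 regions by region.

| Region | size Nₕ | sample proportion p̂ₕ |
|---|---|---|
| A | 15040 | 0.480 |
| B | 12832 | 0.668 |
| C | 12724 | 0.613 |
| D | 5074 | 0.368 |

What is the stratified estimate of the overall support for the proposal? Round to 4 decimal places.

N = 15040 + 12832 + 12724 + 5074 = 45670.
Overall proportion = Σ (Nₕ/N)·p̂ₕ.
Σ Nₕp̂ₕ = 7219.2 + 8571.776 + 7799.812 + 1867.232 = 25458.02.
25458.02 / 45670 = 0.557434... → 0.5574.

0.5574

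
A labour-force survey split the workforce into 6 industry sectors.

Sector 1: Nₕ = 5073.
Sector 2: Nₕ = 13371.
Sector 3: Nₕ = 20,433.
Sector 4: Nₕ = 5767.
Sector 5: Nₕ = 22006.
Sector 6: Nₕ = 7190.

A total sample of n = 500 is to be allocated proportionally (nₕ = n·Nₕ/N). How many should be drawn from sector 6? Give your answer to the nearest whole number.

49

Share of sector 6 = 7190/73840 = 0.09737.
Allocate 500 × 0.09737 = 48.686... → 49.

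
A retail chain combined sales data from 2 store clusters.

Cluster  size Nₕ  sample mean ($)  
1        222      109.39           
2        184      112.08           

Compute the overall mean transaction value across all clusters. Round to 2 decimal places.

110.61

N = 406; weights Wₕ = Nₕ/N = (0.5468, 0.4532).
x̄_st = Σ Wₕ·x̄ₕ = 0.5468·109.39 + 0.4532·112.08 ≈ 110.6091...
→ 110.61.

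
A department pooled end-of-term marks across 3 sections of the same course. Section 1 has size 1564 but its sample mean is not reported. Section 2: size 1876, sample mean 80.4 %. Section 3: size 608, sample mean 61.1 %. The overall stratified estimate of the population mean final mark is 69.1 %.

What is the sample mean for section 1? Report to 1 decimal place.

Σ Nₕx̄ₕ = N·μ, so 1564·x̄_1 = 4048·69.1 − (1876·80.4 + 608·61.1).
= 279716.8 − 187979.2 = 91737.6.
x̄_1 = 91737.6 / 1564 = 58.656... → 58.7.

58.7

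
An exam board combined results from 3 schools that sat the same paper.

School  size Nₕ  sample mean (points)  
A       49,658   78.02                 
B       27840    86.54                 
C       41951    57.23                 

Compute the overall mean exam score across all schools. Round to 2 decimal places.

N = 119449; weights Wₕ = Nₕ/N = (0.4157, 0.2331, 0.3512).
x̄_st = Σ Wₕ·x̄ₕ = 0.4157·78.02 + 0.2331·86.54 + 0.3512·57.23 ≈ 72.7042...
→ 72.70.

72.70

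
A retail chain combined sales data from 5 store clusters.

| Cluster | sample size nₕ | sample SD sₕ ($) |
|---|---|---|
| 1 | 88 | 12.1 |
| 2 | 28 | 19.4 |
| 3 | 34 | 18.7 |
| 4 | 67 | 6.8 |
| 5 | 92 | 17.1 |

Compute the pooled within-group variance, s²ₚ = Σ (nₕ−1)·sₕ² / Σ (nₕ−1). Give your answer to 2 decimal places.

1: (88−1)·12.1² = 87·146.41 = 12737.67
2: (28−1)·19.4² = 27·376.36 = 10161.72
3: (34−1)·18.7² = 33·349.69 = 11539.77
4: (67−1)·6.8² = 66·46.24 = 3051.84
5: (92−1)·17.1² = 91·292.41 = 26609.31
Numerator = 64100.31; denominator = Σ(nₕ−1) = 304.
s²ₚ = 64100.31/304 = 210.8563... → 210.86.

210.86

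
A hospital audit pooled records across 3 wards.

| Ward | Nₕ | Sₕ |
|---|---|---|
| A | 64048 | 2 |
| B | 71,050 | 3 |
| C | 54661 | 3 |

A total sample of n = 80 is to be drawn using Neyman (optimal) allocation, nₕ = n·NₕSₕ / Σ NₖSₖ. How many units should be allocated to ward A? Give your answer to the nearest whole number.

A: NₕSₕ = 64048·2 = 128096
B: NₕSₕ = 71050·3 = 213150
C: NₕSₕ = 54661·3 = 163983
Σ NₕSₕ = 505229.
n_A = 80·128096/505229 = 20.283... → 20.

20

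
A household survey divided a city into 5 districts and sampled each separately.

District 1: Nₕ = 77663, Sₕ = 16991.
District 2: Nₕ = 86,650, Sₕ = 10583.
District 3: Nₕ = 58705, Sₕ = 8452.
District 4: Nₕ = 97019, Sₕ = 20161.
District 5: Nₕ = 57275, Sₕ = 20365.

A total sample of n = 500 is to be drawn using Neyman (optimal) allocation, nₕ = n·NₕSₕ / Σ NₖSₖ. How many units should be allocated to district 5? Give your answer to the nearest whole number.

1: NₕSₕ = 77663·16991 = 1319572033
2: NₕSₕ = 86650·10583 = 917016950
3: NₕSₕ = 58705·8452 = 496174660
4: NₕSₕ = 97019·20161 = 1956000059
5: NₕSₕ = 57275·20365 = 1166405375
Σ NₕSₕ = 5855169077.
n_5 = 500·1166405375/5855169077 = 99.605... → 100.

100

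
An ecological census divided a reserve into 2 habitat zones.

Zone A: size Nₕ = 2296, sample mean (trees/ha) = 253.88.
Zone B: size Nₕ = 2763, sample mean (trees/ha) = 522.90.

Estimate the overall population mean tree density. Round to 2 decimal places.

400.81

N = 5059; weights Wₕ = Nₕ/N = (0.4538, 0.5462).
x̄_st = Σ Wₕ·x̄ₕ = 0.4538·253.88 + 0.5462·522.90 ≈ 400.8067...
→ 400.81.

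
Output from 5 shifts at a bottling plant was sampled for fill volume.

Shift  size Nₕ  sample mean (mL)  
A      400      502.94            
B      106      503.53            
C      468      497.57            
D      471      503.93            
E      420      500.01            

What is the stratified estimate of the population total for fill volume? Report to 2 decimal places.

Population total = Σ Nₕ·x̄ₕ (each stratum's size times its mean).
400·502.94 + 106·503.53 + 468·497.57 + 471·503.93 + 420·500.01 = 201176 + 53374.18 + 232862.76 + 237351.03 + 210004.2 = 934768.17.

934768.17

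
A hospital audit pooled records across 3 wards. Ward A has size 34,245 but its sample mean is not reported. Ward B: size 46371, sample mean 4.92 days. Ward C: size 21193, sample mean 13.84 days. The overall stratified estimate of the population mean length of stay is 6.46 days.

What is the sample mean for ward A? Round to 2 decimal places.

N = 34245 + 46371 + 21193 = 101809.
Overall total = μ·N = 6.46·101809 = 657686.14.
Subtract the known strata: 46371·4.92 + 21193·13.84 = 521456.44.
Remaining total for ward A: 657686.14 − 521456.44 = 136229.7.
Divide by its size: 136229.7 / 34245 = 3.9781... → 3.98.

3.98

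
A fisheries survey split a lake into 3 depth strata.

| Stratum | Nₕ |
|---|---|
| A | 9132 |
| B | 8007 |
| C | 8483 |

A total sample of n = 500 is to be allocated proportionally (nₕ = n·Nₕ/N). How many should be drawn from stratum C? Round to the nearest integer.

166

Share of stratum C = 8483/25622 = 0.33108.
Allocate 500 × 0.33108 = 165.541... → 166.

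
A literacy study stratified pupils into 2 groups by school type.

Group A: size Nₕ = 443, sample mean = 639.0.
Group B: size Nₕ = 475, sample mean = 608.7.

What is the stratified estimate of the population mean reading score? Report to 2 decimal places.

N = 918; weights Wₕ = Nₕ/N = (0.4826, 0.5174).
x̄_st = Σ Wₕ·x̄ₕ = 0.4826·639.0 + 0.5174·608.7 ≈ 623.3219...
→ 623.32.

623.32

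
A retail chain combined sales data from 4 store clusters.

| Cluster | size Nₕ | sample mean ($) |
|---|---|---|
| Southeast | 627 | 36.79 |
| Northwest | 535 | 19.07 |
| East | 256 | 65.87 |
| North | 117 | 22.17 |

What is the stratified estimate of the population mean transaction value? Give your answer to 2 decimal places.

x̄_st = (Σ Nₕx̄ₕ) / (Σ Nₕ) = (627·36.79 + 535·19.07 + 256·65.87 + 117·22.17) / 1535
= 52726.39 / 1535 = 34.3494... → 34.35.

34.35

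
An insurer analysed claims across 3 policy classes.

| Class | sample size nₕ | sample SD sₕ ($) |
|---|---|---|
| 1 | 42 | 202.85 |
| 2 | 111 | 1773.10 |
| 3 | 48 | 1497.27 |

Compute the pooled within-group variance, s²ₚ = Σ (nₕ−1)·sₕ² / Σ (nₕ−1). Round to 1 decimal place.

2287271.2

1: (42−1)·202.85² = 41·41148.1225 = 1687073.0225
2: (111−1)·1773.10² = 110·3143883.61 = 345827197.1
3: (48−1)·1497.27² = 47·2241817.4529 = 105365420.2863
Numerator = 452879690.4088; denominator = Σ(nₕ−1) = 198.
s²ₚ = 452879690.4088/198 = 2287271.164... → 2287271.2.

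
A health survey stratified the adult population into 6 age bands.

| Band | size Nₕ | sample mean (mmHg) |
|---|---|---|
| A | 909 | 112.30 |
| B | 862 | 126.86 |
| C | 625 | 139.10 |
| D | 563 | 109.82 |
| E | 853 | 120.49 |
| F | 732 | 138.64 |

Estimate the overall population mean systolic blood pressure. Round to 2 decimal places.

N = 4544; weights Wₕ = Nₕ/N = (0.2000, 0.1897, 0.1375, 0.1239, 0.1877, 0.1611).
x̄_st = Σ Wₕ·x̄ₕ = 0.2000·112.30 + 0.1897·126.86 + 0.1375·139.10 + 0.1239·109.82 + 0.1877·120.49 + 0.1611·138.64 ≈ 124.2215...
→ 124.22.

124.22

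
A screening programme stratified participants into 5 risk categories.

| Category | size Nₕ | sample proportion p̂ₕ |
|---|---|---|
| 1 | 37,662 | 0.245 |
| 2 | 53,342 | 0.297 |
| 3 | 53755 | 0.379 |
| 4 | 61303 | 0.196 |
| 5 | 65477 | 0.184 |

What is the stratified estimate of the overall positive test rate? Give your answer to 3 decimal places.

Wₕ = Nₕ/N with N = 271539: 0.1387, 0.1964, 0.1980, 0.2258, 0.2411.
p̂_st = 0.1387·0.245 + 0.1964·0.297 + 0.1980·0.379 + 0.2258·0.196 + 0.2411·0.184 ≈ 0.25597... → 0.256.

0.256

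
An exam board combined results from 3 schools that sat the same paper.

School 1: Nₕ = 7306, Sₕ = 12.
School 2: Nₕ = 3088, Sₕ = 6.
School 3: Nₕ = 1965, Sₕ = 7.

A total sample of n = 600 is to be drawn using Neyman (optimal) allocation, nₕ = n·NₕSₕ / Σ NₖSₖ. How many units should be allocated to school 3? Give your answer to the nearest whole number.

1: NₕSₕ = 7306·12 = 87672
2: NₕSₕ = 3088·6 = 18528
3: NₕSₕ = 1965·7 = 13755
Σ NₕSₕ = 119955.
n_3 = 600·13755/119955 = 68.801... → 69.

69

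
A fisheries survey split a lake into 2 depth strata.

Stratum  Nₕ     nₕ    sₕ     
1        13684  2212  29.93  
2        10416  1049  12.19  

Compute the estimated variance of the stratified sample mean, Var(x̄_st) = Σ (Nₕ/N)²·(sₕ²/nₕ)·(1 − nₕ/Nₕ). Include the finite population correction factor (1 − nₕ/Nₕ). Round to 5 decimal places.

N = 24100. Term for each stratum: Wₕ²sₕ²/nₕ·(1−nₕ/Nₕ).
Var(x̄_st) = 0.10945773 + 0.02379575 = 0.13325347 → 0.13325.

0.13325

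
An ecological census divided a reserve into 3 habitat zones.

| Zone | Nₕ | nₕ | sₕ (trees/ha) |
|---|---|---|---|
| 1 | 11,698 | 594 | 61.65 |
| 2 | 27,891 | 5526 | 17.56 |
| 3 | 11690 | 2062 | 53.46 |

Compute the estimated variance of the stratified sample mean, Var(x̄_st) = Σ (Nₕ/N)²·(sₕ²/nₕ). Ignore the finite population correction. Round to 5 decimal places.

0.42152

N = 51279; Wₕ = Nₕ/N.
zone 1: (11698/51279)²·61.65²/594 = 0.33298438
zone 2: (27891/51279)²·17.56²/5526 = 0.01650772
zone 3: (11690/51279)²·53.46²/2062 = 0.07203096
Sum = 0.42152306 → 0.42152.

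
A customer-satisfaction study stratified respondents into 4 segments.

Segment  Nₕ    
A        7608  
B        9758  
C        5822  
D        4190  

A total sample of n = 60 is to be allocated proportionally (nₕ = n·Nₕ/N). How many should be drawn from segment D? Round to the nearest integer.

Share of segment D = 4190/27378 = 0.15304.
Allocate 60 × 0.15304 = 9.183... → 9.

9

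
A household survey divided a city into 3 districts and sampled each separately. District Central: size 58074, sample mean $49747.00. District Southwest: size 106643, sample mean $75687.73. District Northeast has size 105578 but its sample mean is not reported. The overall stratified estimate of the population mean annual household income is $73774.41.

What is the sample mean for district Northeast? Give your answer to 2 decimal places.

Σ Nₕx̄ₕ = N·μ, so 105578·x̄_Northeast = 270295·73774.41 − (58074·49747.00 + 106643·75687.73).
= 19940854150.95 − 10960573868.39 = 8980280282.56.
x̄_Northeast = 8980280282.56 / 105578 = 85058.2534... → 85058.25.

85058.25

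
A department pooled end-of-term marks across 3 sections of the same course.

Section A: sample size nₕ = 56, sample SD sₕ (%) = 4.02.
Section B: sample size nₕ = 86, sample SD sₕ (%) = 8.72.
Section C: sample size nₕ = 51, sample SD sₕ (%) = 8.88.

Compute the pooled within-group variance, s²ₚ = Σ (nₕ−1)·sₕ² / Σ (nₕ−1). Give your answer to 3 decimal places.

A: (56−1)·4.02² = 55·16.1604 = 888.822
B: (86−1)·8.72² = 85·76.0384 = 6463.264
C: (51−1)·8.88² = 50·78.8544 = 3942.72
Numerator = 11294.806; denominator = Σ(nₕ−1) = 190.
s²ₚ = 11294.806/190 = 59.44635... → 59.446.

59.446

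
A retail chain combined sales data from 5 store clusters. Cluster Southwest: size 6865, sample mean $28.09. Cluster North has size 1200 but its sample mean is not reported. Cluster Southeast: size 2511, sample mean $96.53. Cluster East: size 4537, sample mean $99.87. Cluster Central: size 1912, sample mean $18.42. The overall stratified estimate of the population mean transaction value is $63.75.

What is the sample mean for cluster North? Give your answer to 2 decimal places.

Σ Nₕx̄ₕ = N·μ, so 1200·x̄_North = 17025·63.75 − (6865·28.09 + 2511·96.53 + 4537·99.87 + 1912·18.42).
= 1085343.75 − 923553.91 = 161789.84.
x̄_North = 161789.84 / 1200 = 134.8249... → 134.82.

134.82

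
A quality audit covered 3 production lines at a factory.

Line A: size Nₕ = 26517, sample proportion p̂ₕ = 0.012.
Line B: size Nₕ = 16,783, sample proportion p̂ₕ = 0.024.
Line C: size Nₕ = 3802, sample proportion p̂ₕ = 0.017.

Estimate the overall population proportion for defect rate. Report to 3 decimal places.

0.017

Wₕ = Nₕ/N with N = 47102: 0.5630, 0.3563, 0.0807.
p̂_st = 0.5630·0.012 + 0.3563·0.024 + 0.0807·0.017 ≈ 0.01668... → 0.017.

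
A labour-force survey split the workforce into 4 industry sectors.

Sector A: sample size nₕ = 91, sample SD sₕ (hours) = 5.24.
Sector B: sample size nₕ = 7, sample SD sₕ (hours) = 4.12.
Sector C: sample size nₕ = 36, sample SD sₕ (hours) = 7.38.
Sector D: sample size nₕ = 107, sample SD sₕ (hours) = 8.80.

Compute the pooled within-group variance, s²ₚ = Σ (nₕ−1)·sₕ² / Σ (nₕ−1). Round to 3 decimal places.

53.536

Degrees of freedom: 90 + 6 + 35 + 106 = 237.
Σ(nₕ−1)sₕ² = 90·27.4576 + 6·16.9744 + 35·54.4644 + 106·77.44 = 12687.9244.
s²ₚ = 12687.9244 / 237 = 53.53555... → 53.536.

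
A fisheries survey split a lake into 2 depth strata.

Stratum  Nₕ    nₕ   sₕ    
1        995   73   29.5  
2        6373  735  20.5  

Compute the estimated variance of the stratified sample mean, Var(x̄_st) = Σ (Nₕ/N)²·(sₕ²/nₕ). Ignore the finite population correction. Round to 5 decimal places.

0.64517

N = 7368; Wₕ = Nₕ/N.
stratum 1: (995/7368)²·29.5²/73 = 0.21740428
stratum 2: (6373/7368)²·20.5²/735 = 0.42776868
Sum = 0.64517297 → 0.64517.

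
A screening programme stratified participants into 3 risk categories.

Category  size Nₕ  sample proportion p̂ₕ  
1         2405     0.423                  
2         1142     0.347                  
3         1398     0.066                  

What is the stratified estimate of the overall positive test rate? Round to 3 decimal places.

N = 2405 + 1142 + 1398 = 4945.
Overall proportion = Σ (Nₕ/N)·p̂ₕ.
Σ Nₕp̂ₕ = 1017.315 + 396.274 + 92.268 = 1505.857.
1505.857 / 4945 = 0.30452... → 0.305.

0.305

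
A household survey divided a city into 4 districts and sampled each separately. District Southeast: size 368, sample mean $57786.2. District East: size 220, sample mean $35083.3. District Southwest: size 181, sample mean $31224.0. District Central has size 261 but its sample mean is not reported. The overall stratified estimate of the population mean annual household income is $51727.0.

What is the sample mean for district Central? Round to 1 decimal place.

71431.5

Σ Nₕx̄ₕ = N·μ, so 261·x̄_Central = 1030·51727.0 − (368·57786.2 + 220·35083.3 + 181·31224.0).
= 53278810 − 34635191.6 = 18643618.4.
x̄_Central = 18643618.4 / 261 = 71431.488... → 71431.5.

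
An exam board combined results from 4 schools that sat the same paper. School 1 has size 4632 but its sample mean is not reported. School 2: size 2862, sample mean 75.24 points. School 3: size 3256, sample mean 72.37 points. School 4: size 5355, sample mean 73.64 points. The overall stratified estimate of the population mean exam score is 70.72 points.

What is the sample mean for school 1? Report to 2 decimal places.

63.39

N = 4632 + 2862 + 3256 + 5355 = 16105.
Overall total = μ·N = 70.72·16105 = 1138945.6.
Subtract the known strata: 2862·75.24 + 3256·72.37 + 5355·73.64 = 845315.8.
Remaining total for school 1: 1138945.6 − 845315.8 = 293629.8.
Divide by its size: 293629.8 / 4632 = 63.3916... → 63.39.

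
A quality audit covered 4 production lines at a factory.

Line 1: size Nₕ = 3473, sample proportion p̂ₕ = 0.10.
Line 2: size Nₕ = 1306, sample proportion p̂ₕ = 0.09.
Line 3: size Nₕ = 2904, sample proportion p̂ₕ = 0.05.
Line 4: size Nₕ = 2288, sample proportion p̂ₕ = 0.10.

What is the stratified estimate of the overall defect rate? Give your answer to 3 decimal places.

N = 3473 + 1306 + 2904 + 2288 = 9971.
Overall proportion = Σ (Nₕ/N)·p̂ₕ.
Σ Nₕp̂ₕ = 347.3 + 117.54 + 145.2 + 228.8 = 838.84.
838.84 / 9971 = 0.08413... → 0.084.

0.084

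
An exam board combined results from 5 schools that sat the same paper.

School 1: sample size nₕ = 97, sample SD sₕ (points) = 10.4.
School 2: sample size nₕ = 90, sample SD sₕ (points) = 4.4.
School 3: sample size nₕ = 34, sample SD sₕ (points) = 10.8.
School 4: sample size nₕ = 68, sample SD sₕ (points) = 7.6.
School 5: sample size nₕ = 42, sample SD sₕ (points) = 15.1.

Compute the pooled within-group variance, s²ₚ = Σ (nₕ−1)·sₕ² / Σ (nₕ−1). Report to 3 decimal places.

Degrees of freedom: 96 + 89 + 33 + 67 + 41 = 326.
Σ(nₕ−1)sₕ² = 96·108.16 + 89·19.36 + 33·116.64 + 67·57.76 + 41·228.01 = 29173.85.
s²ₚ = 29173.85 / 326 = 89.49034... → 89.490.

89.490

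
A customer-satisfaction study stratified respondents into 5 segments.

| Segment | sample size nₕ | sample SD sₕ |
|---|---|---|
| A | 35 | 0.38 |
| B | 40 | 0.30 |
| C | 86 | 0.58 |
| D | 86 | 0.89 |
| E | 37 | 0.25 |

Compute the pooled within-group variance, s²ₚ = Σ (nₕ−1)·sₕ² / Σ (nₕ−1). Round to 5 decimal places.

Degrees of freedom: 34 + 39 + 85 + 85 + 36 = 279.
Σ(nₕ−1)sₕ² = 34·0.1444 + 39·0.09 + 85·0.3364 + 85·0.7921 + 36·0.0625 = 106.5921.
s²ₚ = 106.5921 / 279 = 0.3820505... → 0.38205.

0.38205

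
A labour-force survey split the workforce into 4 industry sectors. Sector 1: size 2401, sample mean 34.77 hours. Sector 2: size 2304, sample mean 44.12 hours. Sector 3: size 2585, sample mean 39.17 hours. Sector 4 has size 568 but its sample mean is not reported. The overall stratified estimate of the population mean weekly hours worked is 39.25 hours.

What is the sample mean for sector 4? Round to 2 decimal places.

38.80

Σ Nₕx̄ₕ = N·μ, so 568·x̄_4 = 7858·39.25 − (2401·34.77 + 2304·44.12 + 2585·39.17).
= 308426.5 − 286389.7 = 22036.8.
x̄_4 = 22036.8 / 568 = 38.7972... → 38.80.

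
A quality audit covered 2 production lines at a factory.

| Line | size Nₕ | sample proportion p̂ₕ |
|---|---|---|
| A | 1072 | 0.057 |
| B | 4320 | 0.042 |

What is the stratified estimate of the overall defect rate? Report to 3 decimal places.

0.045

Wₕ = Nₕ/N with N = 5392: 0.1988, 0.8012.
p̂_st = 0.1988·0.057 + 0.8012·0.042 ≈ 0.04498... → 0.045.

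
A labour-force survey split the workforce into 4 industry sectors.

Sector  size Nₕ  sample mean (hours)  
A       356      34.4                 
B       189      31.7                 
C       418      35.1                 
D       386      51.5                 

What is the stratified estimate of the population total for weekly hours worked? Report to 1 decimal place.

52788.5

Estimate total by summing Nₕ·x̄ₕ over strata.
356·34.4 + 189·31.7 + 418·35.1 + 386·51.5 = 12246.4 + 5991.3 + 14671.8 + 19879 = 52788.5.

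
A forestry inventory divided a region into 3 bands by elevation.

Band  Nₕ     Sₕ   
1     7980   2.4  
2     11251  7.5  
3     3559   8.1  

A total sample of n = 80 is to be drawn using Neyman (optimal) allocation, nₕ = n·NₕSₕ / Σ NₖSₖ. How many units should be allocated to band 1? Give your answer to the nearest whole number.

12

Σ NₕSₕ = 7980·2.4 + 11251·7.5 + 3559·8.1 = 132362.4.
Share for 1: 19152/132362.4 = 0.14469.
n_1 = 80 × 0.14469 = 11.575... → 12.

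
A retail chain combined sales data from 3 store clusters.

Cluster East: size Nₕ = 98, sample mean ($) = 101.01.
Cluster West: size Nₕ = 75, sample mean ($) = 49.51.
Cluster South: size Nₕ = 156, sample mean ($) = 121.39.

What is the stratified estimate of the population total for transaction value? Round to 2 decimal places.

Estimate total by summing Nₕ·x̄ₕ over strata.
98·101.01 + 75·49.51 + 156·121.39 = 9898.98 + 3713.25 + 18936.84 = 32549.07.

32549.07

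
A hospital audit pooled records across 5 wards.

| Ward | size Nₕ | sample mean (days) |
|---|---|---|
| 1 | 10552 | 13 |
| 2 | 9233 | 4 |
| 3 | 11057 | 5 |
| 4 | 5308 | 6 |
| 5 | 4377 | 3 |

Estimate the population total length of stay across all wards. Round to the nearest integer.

274372

Estimate total by summing Nₕ·x̄ₕ over strata.
10552·13 + 9233·4 + 11057·5 + 5308·6 + 4377·3 = 137176 + 36932 + 55285 + 31848 + 13131 = 274372.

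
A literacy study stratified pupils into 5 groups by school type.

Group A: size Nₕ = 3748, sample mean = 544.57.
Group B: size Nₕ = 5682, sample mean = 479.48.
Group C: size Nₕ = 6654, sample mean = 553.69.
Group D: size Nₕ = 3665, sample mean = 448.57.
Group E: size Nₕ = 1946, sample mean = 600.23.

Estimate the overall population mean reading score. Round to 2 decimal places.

519.09

N = 3748 + 5682 + 6654 + 3665 + 1946 = 21695.
The stratified mean weights each stratum mean by its population share Nₕ/N.
Σ Nₕx̄ₕ = 3748·544.57 + 5682·479.48 + 6654·553.69 + 3665·448.57 + 1946·600.23 = 2041048.36 + 2724405.36 + 3684253.26 + 1644009.05 + 1168047.58 = 11261763.61.
Divide by N: 11261763.61 / 21695 = 519.0949... → 519.09.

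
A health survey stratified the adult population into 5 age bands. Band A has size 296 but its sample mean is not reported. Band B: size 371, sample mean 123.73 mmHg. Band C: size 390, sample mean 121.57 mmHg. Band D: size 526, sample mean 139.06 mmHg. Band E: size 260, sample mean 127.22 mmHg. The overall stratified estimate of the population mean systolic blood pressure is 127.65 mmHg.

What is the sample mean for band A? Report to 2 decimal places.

120.68

N = 296 + 371 + 390 + 526 + 260 = 1843.
Overall total = μ·N = 127.65·1843 = 235258.95.
Subtract the known strata: 371·123.73 + 390·121.57 + 526·139.06 + 260·127.22 = 199538.89.
Remaining total for band A: 235258.95 − 199538.89 = 35720.06.
Divide by its size: 35720.06 / 296 = 120.6759... → 120.68.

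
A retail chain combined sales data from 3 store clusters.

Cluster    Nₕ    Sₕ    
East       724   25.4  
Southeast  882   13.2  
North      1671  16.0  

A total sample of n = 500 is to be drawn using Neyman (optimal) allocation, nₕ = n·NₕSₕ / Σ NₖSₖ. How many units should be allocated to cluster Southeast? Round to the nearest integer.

Σ NₕSₕ = 724·25.4 + 882·13.2 + 1671·16.0 = 56768.
Share for Southeast: 11642.4/56768 = 0.20509.
n_Southeast = 500 × 0.20509 = 102.544... → 103.

103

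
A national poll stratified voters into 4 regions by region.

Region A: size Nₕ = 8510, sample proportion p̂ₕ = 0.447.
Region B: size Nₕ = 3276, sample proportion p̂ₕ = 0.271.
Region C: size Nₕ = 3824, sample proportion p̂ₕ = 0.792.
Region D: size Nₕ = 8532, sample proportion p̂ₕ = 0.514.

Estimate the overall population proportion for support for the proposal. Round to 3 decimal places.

0.501

Wₕ = Nₕ/N with N = 24142: 0.3525, 0.1357, 0.1584, 0.3534.
p̂_st = 0.3525·0.447 + 0.1357·0.271 + 0.1584·0.792 + 0.3534·0.514 ≈ 0.50144... → 0.501.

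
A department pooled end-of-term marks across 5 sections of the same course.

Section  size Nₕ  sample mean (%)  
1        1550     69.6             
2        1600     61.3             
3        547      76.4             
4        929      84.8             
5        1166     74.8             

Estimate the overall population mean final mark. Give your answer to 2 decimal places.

71.43

x̄_st = (Σ Nₕx̄ₕ) / (Σ Nₕ) = (1550·69.6 + 1600·61.3 + 547·76.4 + 929·84.8 + 1166·74.8) / 5792
= 413746.8 / 5792 = 71.4342... → 71.43.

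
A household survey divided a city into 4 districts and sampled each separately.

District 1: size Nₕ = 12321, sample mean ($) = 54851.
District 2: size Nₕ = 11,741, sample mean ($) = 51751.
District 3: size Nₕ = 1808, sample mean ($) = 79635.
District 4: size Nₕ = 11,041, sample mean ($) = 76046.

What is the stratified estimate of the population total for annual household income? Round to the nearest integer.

1: 12321·54851 = 675819171
2: 11741·51751 = 607608491
3: 1808·79635 = 143980080
4: 11041·76046 = 839623886
τ̂ = Σ Nₕx̄ₕ = 2267031628.

2267031628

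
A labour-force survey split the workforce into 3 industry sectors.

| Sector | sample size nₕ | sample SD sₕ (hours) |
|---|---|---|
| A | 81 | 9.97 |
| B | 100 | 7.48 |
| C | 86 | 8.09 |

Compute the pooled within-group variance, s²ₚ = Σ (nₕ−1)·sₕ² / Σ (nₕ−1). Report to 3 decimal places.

72.175

A: (81−1)·9.97² = 80·99.4009 = 7952.072
B: (100−1)·7.48² = 99·55.9504 = 5539.0896
C: (86−1)·8.09² = 85·65.4481 = 5563.0885
Numerator = 19054.2501; denominator = Σ(nₕ−1) = 264.
s²ₚ = 19054.2501/264 = 72.17519... → 72.175.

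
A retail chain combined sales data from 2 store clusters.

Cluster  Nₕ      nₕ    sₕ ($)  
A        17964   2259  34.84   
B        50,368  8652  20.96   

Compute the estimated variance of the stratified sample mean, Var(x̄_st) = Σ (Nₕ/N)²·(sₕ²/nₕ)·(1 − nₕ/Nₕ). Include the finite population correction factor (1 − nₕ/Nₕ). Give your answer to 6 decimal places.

N = 68332; Wₕ = Nₕ/N.
cluster A: (17964/68332)²·34.84²/2259·(1 − 2259/17964) = 0.032466299
cluster B: (50368/68332)²·20.96²/8652·(1 − 8652/50368) = 0.022849418
Sum = 0.055315717 → 0.055316.

0.055316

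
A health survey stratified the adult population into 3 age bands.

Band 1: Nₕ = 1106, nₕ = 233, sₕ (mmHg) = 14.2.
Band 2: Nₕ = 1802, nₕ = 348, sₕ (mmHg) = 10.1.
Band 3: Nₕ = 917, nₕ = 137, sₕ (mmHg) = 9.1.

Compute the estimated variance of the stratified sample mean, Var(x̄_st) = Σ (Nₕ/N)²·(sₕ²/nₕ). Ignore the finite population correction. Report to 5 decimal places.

N = 3825. Term for each stratum: Wₕ²sₕ²/nₕ.
Var(x̄_st) = 0.07235493 + 0.06505942 + 0.03474066 = 0.17215501 → 0.17216.

0.17216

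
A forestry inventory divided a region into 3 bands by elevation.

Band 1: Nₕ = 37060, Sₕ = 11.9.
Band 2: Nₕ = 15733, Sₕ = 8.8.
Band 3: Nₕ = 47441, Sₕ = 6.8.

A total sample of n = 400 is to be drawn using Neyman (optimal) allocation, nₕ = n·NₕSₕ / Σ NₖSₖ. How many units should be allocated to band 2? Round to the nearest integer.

61

1: NₕSₕ = 37060·11.9 = 441014
2: NₕSₕ = 15733·8.8 = 138450.4
3: NₕSₕ = 47441·6.8 = 322598.8
Σ NₕSₕ = 902063.2.
n_2 = 400·138450.4/902063.2 = 61.393... → 61.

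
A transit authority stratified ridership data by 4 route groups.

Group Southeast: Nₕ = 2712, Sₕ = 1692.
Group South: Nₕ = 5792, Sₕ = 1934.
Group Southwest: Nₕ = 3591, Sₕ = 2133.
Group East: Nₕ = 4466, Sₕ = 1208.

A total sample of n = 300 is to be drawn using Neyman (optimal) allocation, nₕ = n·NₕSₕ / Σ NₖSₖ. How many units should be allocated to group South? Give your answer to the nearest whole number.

117

Σ NₕSₕ = 2712·1692 + 5792·1934 + 3591·2133 + 4466·1208 = 28844963.
Share for South: 11201728/28844963 = 0.38834.
n_South = 300 × 0.38834 = 116.503... → 117.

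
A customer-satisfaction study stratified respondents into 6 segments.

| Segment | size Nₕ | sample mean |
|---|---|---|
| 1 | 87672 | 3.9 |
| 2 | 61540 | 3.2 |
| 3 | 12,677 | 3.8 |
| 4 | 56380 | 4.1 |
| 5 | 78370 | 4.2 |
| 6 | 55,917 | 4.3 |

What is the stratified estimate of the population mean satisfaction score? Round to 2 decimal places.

x̄_st = (Σ Nₕx̄ₕ) / (Σ Nₕ) = (87672·3.9 + 61540·3.2 + 12677·3.8 + 56380·4.1 + 78370·4.2 + 55917·4.3) / 352556
= 1387776.5 / 352556 = 3.9363... → 3.94.

3.94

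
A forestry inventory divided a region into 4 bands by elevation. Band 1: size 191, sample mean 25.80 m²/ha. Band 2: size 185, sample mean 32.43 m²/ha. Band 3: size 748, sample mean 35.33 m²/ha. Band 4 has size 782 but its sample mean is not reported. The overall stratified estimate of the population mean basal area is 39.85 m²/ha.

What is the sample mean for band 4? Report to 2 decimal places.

49.36

N = 191 + 185 + 748 + 782 = 1906.
Overall total = μ·N = 39.85·1906 = 75954.1.
Subtract the known strata: 191·25.80 + 185·32.43 + 748·35.33 = 37354.19.
Remaining total for band 4: 75954.1 − 37354.19 = 38599.91.
Divide by its size: 38599.91 / 782 = 49.3605... → 49.36.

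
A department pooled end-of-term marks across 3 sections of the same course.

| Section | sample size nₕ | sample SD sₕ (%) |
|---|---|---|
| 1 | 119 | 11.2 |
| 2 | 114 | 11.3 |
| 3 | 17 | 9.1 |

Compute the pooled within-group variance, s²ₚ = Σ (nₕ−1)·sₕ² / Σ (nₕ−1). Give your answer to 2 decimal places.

123.71

Degrees of freedom: 118 + 113 + 16 = 247.
Σ(nₕ−1)sₕ² = 118·125.44 + 113·127.69 + 16·82.81 = 30555.85.
s²ₚ = 30555.85 / 247 = 123.7079... → 123.71.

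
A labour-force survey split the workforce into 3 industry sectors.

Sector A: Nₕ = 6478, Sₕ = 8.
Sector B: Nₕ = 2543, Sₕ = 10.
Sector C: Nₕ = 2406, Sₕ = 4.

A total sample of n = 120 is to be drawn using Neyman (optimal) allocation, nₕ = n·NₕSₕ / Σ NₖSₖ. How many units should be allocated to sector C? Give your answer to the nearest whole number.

13

Σ NₕSₕ = 6478·8 + 2543·10 + 2406·4 = 86878.
Share for C: 9624/86878 = 0.11078.
n_C = 120 × 0.11078 = 13.293... → 13.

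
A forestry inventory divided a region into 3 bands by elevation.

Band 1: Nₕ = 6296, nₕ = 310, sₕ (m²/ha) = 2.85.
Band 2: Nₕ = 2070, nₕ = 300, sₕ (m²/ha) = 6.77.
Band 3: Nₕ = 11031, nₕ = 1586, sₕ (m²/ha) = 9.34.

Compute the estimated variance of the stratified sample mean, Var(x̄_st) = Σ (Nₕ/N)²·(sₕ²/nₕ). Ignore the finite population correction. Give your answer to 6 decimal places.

0.022289

N = 19397; Wₕ = Nₕ/N.
band 1: (6296/19397)²·2.85²/310 = 0.002760504
band 2: (2070/19397)²·6.77²/300 = 0.001739913
band 3: (11031/19397)²·9.34²/1586 = 0.017788987
Sum = 0.022289404 → 0.022289.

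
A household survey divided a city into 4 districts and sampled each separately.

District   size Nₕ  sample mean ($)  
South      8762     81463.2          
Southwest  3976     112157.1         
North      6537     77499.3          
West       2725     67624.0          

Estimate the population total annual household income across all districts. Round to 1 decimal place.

Population total = Σ Nₕ·x̄ₕ (each stratum's size times its mean).
8762·81463.2 + 3976·112157.1 + 6537·77499.3 + 2725·67624.0 = 713780558.4 + 445936629.6 + 506612924.1 + 184275400 = 1850605512.1.

1850605512.1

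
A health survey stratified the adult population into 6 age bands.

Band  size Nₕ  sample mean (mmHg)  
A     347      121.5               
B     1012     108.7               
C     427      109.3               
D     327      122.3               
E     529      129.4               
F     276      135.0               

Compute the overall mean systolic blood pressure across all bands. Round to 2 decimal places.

118.07

N = 347 + 1012 + 427 + 327 + 529 + 276 = 2918.
Overall mean = Σ (Nₕ/N)·x̄ₕ — weight by population share, not a simple average.
Σ Nₕx̄ₕ = 347·121.5 + 1012·108.7 + 427·109.3 + 327·122.3 + 529·129.4 + 276·135.0 = 42160.5 + 110004.4 + 46671.1 + 39992.1 + 68452.6 + 37260 = 344540.7.
Divide by N: 344540.7 / 2918 = 118.0743... → 118.07.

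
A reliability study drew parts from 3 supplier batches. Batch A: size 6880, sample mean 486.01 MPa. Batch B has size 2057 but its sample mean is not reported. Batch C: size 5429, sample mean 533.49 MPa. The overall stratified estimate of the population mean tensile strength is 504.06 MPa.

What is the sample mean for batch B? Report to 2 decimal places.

N = 6880 + 2057 + 5429 = 14366.
Overall total = μ·N = 504.06·14366 = 7241325.96.
Subtract the known strata: 6880·486.01 + 5429·533.49 = 6240066.01.
Remaining total for batch B: 7241325.96 − 6240066.01 = 1001259.95.
Divide by its size: 1001259.95 / 2057 = 486.7574... → 486.76.

486.76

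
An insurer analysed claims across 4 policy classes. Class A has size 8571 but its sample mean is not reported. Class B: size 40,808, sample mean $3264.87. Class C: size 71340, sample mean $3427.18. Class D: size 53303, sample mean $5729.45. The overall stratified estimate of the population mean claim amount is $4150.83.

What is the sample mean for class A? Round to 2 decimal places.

4574.85

N = 8571 + 40808 + 71340 + 53303 = 174022.
Overall total = μ·N = 4150.83·174022 = 722335738.26.
Subtract the known strata: 40808·3264.87 + 71340·3427.18 + 53303·5729.45 = 683124709.51.
Remaining total for class A: 722335738.26 − 683124709.51 = 39211028.75.
Divide by its size: 39211028.75 / 8571 = 4574.8488... → 4574.85.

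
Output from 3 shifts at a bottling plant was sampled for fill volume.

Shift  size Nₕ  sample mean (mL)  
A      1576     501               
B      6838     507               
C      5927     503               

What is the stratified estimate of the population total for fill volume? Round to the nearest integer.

7237723

A: 1576·501 = 789576
B: 6838·507 = 3466866
C: 5927·503 = 2981281
τ̂ = Σ Nₕx̄ₕ = 7237723.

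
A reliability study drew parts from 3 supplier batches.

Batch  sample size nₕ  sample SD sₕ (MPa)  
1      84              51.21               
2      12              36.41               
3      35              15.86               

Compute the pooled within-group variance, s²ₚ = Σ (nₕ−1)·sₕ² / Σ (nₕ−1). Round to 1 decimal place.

1881.2

1: (84−1)·51.21² = 83·2622.4641 = 217664.5203
2: (12−1)·36.41² = 11·1325.6881 = 14582.5691
3: (35−1)·15.86² = 34·251.5396 = 8552.3464
Numerator = 240799.4358; denominator = Σ(nₕ−1) = 128.
s²ₚ = 240799.4358/128 = 1881.246... → 1881.2.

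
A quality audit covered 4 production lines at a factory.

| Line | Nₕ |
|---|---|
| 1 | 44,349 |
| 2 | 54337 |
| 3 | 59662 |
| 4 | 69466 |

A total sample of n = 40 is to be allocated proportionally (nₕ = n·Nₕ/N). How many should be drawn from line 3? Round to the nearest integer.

10

N = 44349 + 54337 + 59662 + 69466 = 227814.
n_3 = 40·59662/227814 = 10.476... → 10.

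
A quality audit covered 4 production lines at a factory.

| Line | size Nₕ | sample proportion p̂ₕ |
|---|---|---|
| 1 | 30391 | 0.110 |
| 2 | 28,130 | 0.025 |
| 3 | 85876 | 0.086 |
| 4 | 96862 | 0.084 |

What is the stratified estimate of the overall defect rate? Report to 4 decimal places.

Wₕ = Nₕ/N with N = 241259: 0.1260, 0.1166, 0.3559, 0.4015.
p̂_st = 0.1260·0.110 + 0.1166·0.025 + 0.3559·0.086 + 0.4015·0.084 ≈ 0.081108... → 0.0811.

0.0811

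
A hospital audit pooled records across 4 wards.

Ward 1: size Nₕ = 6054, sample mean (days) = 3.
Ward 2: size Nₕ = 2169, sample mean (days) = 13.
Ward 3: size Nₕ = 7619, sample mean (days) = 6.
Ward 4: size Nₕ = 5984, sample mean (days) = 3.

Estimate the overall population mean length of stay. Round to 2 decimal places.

5.04

N = 6054 + 2169 + 7619 + 5984 = 21826.
Weight each subgroup mean by Nₕ/N and sum.
Σ Nₕx̄ₕ = 6054·3 + 2169·13 + 7619·6 + 5984·3 = 18162 + 28197 + 45714 + 17952 = 110025.
Divide by N: 110025 / 21826 = 5.0410... → 5.04.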